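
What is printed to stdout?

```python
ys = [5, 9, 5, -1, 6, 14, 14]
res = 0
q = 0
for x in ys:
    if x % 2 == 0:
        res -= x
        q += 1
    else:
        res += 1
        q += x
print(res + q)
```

-9

x=5: not even, res = 0+1 = 1; q=5
x=9: not even, res = 1+1 = 2; q=14
x=5: not even, res = 2+1 = 3; q=19
x=-1: not even, res = 3+1 = 4; q=18
x=6: even, res = 4-6 = -2; q=19
x=14: even, res = (-2)-14 = -16; q=20
x=14: even, res = (-16)-14 = -30; q=21
res+q = (-30)+21 = -9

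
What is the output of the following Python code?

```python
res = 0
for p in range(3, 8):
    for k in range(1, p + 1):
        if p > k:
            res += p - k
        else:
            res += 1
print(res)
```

p=3,k=1: 3>1, res = 0+2 = 2
p=3,k=2: 3>2, res = 2+1 = 3
p=3,k=3: not 3>3, res = 3+1 = 4
p=4,k=1: 4>1, res = 4+3 = 7
p=4,k=2: 4>2, res = 7+2 = 9
p=4,k=3: 4>3, res = 9+1 = 10
p=4,k=4: not 4>4, res = 10+1 = 11
p=5,k=1: 5>1, res = 11+4 = 15
p=5,k=2: 5>2, res = 15+3 = 18
p=5,k=3: 5>3, res = 18+2 = 20
p=5,k=4: 5>4, res = 20+1 = 21
p=5,k=5: not 5>5, res = 21+1 = 22
p=6,k=1: 6>1, res = 22+5 = 27
p=6,k=2: 6>2, res = 27+4 = 31
p=6,k=3: 6>3, res = 31+3 = 34
p=6,k=4: 6>4, res = 34+2 = 36
p=6,k=5: 6>5, res = 36+1 = 37
p=6,k=6: not 6>6, res = 37+1 = 38
p=7,k=1: 7>1, res = 38+6 = 44
p=7,k=2: 7>2, res = 44+5 = 49
p=7,k=3: 7>3, res = 49+4 = 53
p=7,k=4: 7>4, res = 53+3 = 56
p=7,k=5: 7>5, res = 56+2 = 58
p=7,k=6: 7>6, res = 58+1 = 59
p=7,k=7: not 7>7, res = 59+1 = 60

60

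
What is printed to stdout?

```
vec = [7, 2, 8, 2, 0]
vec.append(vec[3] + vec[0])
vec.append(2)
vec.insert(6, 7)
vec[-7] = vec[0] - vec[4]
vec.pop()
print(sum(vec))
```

40

append vec[3]+vec[0] = 2+7 = 9 → [7, 2, 8, 2, 0, 9]
append 2 → [7, 2, 8, 2, 0, 9, 2]
insert 7 at 6 → [7, 2, 8, 2, 0, 9, 7, 2]
vec[-7] = vec[0]-vec[4] = 7-0 = 7 → [7, 7, 8, 2, 0, 9, 7, 2]
pop() removes 2 → [7, 7, 8, 2, 0, 9, 7]
sum = 40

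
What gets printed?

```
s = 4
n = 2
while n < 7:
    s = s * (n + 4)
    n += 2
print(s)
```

n=2: s = 4*6 = 24
n=4: s = 24*8 = 192
n=6: s = 192*10 = 1920

1920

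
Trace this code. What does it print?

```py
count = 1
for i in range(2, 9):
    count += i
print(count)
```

36

i=2: count = 1+2 = 3
i=3: count = 3+3 = 6
i=4: count = 6+4 = 10
i=5: count = 10+5 = 15
i=6: count = 15+6 = 21
i=7: count = 21+7 = 28
i=8: count = 28+8 = 36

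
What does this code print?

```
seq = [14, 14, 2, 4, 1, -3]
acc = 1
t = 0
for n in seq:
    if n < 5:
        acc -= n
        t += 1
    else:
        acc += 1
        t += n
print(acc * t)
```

-32

n=14: not <5, acc = 1+1 = 2; t=14
n=14: not <5, acc = 2+1 = 3; t=28
n=2: <5, acc = 3-2 = 1; t=29
n=4: <5, acc = 1-4 = -3; t=30
n=1: <5, acc = (-3)-1 = -4; t=31
n=-3: <5, acc = (-4)-(-3) = -1; t=32
acc*t = (-1)*32 = -32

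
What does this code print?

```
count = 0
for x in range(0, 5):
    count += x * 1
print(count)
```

x=0: count = 0+0*1 = 0
x=1: count = 0+1*1 = 1
x=2: count = 1+2*1 = 3
x=3: count = 3+3*1 = 6
x=4: count = 6+4*1 = 10

10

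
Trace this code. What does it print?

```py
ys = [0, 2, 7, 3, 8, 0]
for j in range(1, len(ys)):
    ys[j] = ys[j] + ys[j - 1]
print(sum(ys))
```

j=1: ys[1] = 2+0 = 2 → [0, 2, 7, 3, 8, 0]
j=2: ys[2] = 7+2 = 9 → [0, 2, 9, 3, 8, 0]
j=3: ys[3] = 3+9 = 12 → [0, 2, 9, 12, 8, 0]
j=4: ys[4] = 8+12 = 20 → [0, 2, 9, 12, 20, 0]
j=5: ys[5] = 0+20 = 20 → [0, 2, 9, 12, 20, 20]
sum = 63

63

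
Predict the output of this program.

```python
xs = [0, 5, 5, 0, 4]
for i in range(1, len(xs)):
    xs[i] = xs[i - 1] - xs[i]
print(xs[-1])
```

-14

i=1: xs[1] = 0-5 = -5 → [0, -5, 5, 0, 4]
i=2: xs[2] = (-5)-5 = -10 → [0, -5, -10, 0, 4]
i=3: xs[3] = (-10)-0 = -10 → [0, -5, -10, -10, 4]
i=4: xs[4] = (-10)-4 = -14 → [0, -5, -10, -10, -14]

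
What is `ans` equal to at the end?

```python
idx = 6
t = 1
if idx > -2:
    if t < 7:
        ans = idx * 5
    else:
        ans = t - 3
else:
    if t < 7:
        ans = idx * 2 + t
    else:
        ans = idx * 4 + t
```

30

idx=6, t=1
idx > -2 is True; t < 7 is True
→ ans = idx * 5 = 30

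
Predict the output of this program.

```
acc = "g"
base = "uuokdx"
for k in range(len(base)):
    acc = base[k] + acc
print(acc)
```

k=0: prepend 'u' → 'ug'
k=1: prepend 'u' → 'uug'
k=2: prepend 'o' → 'ouug'
k=3: prepend 'k' → 'kouug'
k=4: prepend 'd' → 'dkouug'
k=5: prepend 'x' → 'xdkouug'

xdkouug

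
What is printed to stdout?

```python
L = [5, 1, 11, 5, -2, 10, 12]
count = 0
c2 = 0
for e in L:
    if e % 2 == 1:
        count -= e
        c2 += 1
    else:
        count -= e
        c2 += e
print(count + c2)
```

-18

e=5: odd, count = 0-5 = -5; c2=1
e=1: odd, count = (-5)-1 = -6; c2=2
e=11: odd, count = (-6)-11 = -17; c2=3
e=5: odd, count = (-17)-5 = -22; c2=4
e=-2: not odd, count = (-22)-(-2) = -20; c2=2
e=10: not odd, count = (-20)-10 = -30; c2=12
e=12: not odd, count = (-30)-12 = -42; c2=24
count+c2 = (-42)+24 = -18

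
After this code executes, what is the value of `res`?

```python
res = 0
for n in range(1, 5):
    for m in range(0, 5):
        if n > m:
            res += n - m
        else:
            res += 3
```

n=1,m=0: 1>0, res = 0+1 = 1
n=1,m=1: not 1>1, res = 1+3 = 4
n=1,m=2: not 1>2, res = 4+3 = 7
n=1,m=3: not 1>3, res = 7+3 = 10
n=1,m=4: not 1>4, res = 10+3 = 13
n=2,m=0: 2>0, res = 13+2 = 15
n=2,m=1: 2>1, res = 15+1 = 16
n=2,m=2: not 2>2, res = 16+3 = 19
n=2,m=3: not 2>3, res = 19+3 = 22
n=2,m=4: not 2>4, res = 22+3 = 25
n=3,m=0: 3>0, res = 25+3 = 28
n=3,m=1: 3>1, res = 28+2 = 30
n=3,m=2: 3>2, res = 30+1 = 31
n=3,m=3: not 3>3, res = 31+3 = 34
n=3,m=4: not 3>4, res = 34+3 = 37
n=4,m=0: 4>0, res = 37+4 = 41
n=4,m=1: 4>1, res = 41+3 = 44
n=4,m=2: 4>2, res = 44+2 = 46
n=4,m=3: 4>3, res = 46+1 = 47
n=4,m=4: not 4>4, res = 47+3 = 50

50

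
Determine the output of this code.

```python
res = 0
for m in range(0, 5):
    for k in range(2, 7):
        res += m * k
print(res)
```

200

m=0,k=2: res = 0+0 = 0
m=0,k=3: res = 0+0 = 0
m=0,k=4: res = 0+0 = 0
m=0,k=5: res = 0+0 = 0
m=0,k=6: res = 0+0 = 0
m=1,k=2: res = 0+2 = 2
m=1,k=3: res = 2+3 = 5
m=1,k=4: res = 5+4 = 9
m=1,k=5: res = 9+5 = 14
m=1,k=6: res = 14+6 = 20
m=2,k=2: res = 20+4 = 24
m=2,k=3: res = 24+6 = 30
m=2,k=4: res = 30+8 = 38
m=2,k=5: res = 38+10 = 48
m=2,k=6: res = 48+12 = 60
m=3,k=2: res = 60+6 = 66
m=3,k=3: res = 66+9 = 75
m=3,k=4: res = 75+12 = 87
m=3,k=5: res = 87+15 = 102
m=3,k=6: res = 102+18 = 120
m=4,k=2: res = 120+8 = 128
m=4,k=3: res = 128+12 = 140
m=4,k=4: res = 140+16 = 156
m=4,k=5: res = 156+20 = 176
m=4,k=6: res = 176+24 = 200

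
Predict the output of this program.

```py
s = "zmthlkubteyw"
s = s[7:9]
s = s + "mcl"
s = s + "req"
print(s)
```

btmclreq

slice [7:9] → 'bt'
+ 'mcl' → 'btmcl'
+ 'req' → 'btmclreq'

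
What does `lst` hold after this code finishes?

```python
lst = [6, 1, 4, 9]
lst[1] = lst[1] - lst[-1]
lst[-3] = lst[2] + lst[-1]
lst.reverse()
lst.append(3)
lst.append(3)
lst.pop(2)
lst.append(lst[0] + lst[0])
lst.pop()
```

[9, 4, 6, 3, 3]

lst[1] = lst[1]-lst[-1] = 1-9 = -8 → [6, -8, 4, 9]
lst[-3] = lst[2]+lst[-1] = 4+9 = 13 → [6, 13, 4, 9]
reverse → [9, 4, 13, 6]
append 3 → [9, 4, 13, 6, 3]
append 3 → [9, 4, 13, 6, 3, 3]
pop(2) removes 13 → [9, 4, 6, 3, 3]
append lst[0]+lst[0] = 9+9 = 18 → [9, 4, 6, 3, 3, 18]
pop() removes 18 → [9, 4, 6, 3, 3]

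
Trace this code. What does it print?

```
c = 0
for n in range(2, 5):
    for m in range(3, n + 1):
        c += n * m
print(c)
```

37

n=3,m=3: c = 0+9 = 9
n=4,m=3: c = 9+12 = 21
n=4,m=4: c = 21+16 = 37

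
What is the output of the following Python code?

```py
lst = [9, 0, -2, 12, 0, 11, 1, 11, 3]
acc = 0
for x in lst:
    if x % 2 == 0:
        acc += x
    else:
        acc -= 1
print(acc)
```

x=9: not even, acc = 0-1 = -1
x=0: even, acc = (-1)+0 = -1
x=-2: even, acc = (-1)+(-2) = -3
x=12: even, acc = (-3)+12 = 9
x=0: even, acc = 9+0 = 9
x=11: not even, acc = 9-1 = 8
x=1: not even, acc = 8-1 = 7
x=11: not even, acc = 7-1 = 6
x=3: not even, acc = 6-1 = 5

5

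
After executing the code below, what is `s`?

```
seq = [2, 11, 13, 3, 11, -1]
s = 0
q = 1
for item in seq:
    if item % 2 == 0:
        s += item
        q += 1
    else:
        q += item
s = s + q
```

item=2: even, s = 0+2 = 2; q=2
item=11: not even; q=13
item=13: not even; q=26
item=3: not even; q=29
item=11: not even; q=40
item=-1: not even; q=39
s+q = 2+39 = 41

41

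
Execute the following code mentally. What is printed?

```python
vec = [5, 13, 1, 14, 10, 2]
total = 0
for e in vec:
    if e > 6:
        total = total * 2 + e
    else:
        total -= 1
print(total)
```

e=5: not >6, total = 0-1 = -1
e=13: >6, total = (-1)*2+13 = 11
e=1: not >6, total = 11-1 = 10
e=14: >6, total = 10*2+14 = 34
e=10: >6, total = 34*2+10 = 78
e=2: not >6, total = 78-1 = 77

77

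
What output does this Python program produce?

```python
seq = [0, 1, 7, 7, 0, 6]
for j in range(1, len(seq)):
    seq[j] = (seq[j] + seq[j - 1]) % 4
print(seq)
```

j=1: seq[1] = (1+0)%4 = 1 → [0, 1, 7, 7, 0, 6]
j=2: seq[2] = (7+1)%4 = 0 → [0, 1, 0, 7, 0, 6]
j=3: seq[3] = (7+0)%4 = 3 → [0, 1, 0, 3, 0, 6]
j=4: seq[4] = (0+3)%4 = 3 → [0, 1, 0, 3, 3, 6]
j=5: seq[5] = (6+3)%4 = 1 → [0, 1, 0, 3, 3, 1]

[0, 1, 0, 3, 3, 1]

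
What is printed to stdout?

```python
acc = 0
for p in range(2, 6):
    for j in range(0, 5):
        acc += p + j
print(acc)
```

110

p=2,j=0: acc = 0+2 = 2
p=2,j=1: acc = 2+3 = 5
p=2,j=2: acc = 5+4 = 9
p=2,j=3: acc = 9+5 = 14
p=2,j=4: acc = 14+6 = 20
p=3,j=0: acc = 20+3 = 23
p=3,j=1: acc = 23+4 = 27
p=3,j=2: acc = 27+5 = 32
p=3,j=3: acc = 32+6 = 38
p=3,j=4: acc = 38+7 = 45
p=4,j=0: acc = 45+4 = 49
p=4,j=1: acc = 49+5 = 54
p=4,j=2: acc = 54+6 = 60
p=4,j=3: acc = 60+7 = 67
p=4,j=4: acc = 67+8 = 75
p=5,j=0: acc = 75+5 = 80
p=5,j=1: acc = 80+6 = 86
p=5,j=2: acc = 86+7 = 93
p=5,j=3: acc = 93+8 = 101
p=5,j=4: acc = 101+9 = 110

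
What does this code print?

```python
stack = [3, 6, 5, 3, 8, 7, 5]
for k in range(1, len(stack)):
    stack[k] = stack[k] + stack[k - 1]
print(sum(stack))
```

k=1: stack[1] = 6+3 = 9 → [3, 9, 5, 3, 8, 7, 5]
k=2: stack[2] = 5+9 = 14 → [3, 9, 14, 3, 8, 7, 5]
k=3: stack[3] = 3+14 = 17 → [3, 9, 14, 17, 8, 7, 5]
k=4: stack[4] = 8+17 = 25 → [3, 9, 14, 17, 25, 7, 5]
k=5: stack[5] = 7+25 = 32 → [3, 9, 14, 17, 25, 32, 5]
k=6: stack[6] = 5+32 = 37 → [3, 9, 14, 17, 25, 32, 37]
sum = 137

137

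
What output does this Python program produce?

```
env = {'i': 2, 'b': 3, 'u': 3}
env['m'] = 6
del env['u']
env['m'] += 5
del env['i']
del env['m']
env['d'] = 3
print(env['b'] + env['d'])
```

6

env['m'] = 6 → {'i': 2, 'b': 3, 'u': 3, 'm': 6}
del 'u' → {'i': 2, 'b': 3, 'm': 6}
env['m'] = 6+5 = 11 → {'i': 2, 'b': 3, 'm': 11}
del 'i' → {'b': 3, 'm': 11}
del 'm' → {'b': 3}
env['d'] = 3 → {'b': 3, 'd': 3}
env['b']+env['d'] = 3+3 = 6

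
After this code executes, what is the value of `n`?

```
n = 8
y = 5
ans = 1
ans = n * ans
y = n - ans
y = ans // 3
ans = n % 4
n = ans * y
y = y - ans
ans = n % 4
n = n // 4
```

0

ans = 8*1 = 8
y = 8-8 = 0
y = 8//3 = 2
ans = 8%4 = 0
n = 0*2 = 0
y = 2-0 = 2
ans = 0%4 = 0
n = 0//4 = 0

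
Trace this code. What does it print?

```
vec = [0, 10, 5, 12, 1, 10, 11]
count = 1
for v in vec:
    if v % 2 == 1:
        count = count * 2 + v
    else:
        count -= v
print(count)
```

-107

v=0: not odd, count = 1-0 = 1
v=10: not odd, count = 1-10 = -9
v=5: odd, count = (-9)*2+5 = -13
v=12: not odd, count = (-13)-12 = -25
v=1: odd, count = (-25)*2+1 = -49
v=10: not odd, count = (-49)-10 = -59
v=11: odd, count = (-59)*2+11 = -107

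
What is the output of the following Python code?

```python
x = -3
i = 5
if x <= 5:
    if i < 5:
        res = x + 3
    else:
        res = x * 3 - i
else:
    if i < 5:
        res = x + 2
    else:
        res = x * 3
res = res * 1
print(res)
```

-14

x=-3, i=5
x <= 5 is True; i < 5 is False
→ res = x * 3 - i = -14
res = (-14)*1 = -14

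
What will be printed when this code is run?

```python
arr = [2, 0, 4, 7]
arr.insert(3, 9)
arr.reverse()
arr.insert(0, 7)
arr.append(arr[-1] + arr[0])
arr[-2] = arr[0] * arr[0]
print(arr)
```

insert 9 at 3 → [2, 0, 4, 9, 7]
reverse → [7, 9, 4, 0, 2]
insert 7 at 0 → [7, 7, 9, 4, 0, 2]
append arr[-1]+arr[0] = 2+7 = 9 → [7, 7, 9, 4, 0, 2, 9]
arr[-2] = arr[0]*arr[0] = 7*7 = 49 → [7, 7, 9, 4, 0, 49, 9]

[7, 7, 9, 4, 0, 49, 9]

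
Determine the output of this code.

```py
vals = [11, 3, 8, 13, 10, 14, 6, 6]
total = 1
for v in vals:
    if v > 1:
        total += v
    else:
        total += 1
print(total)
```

v=11: >1, total = 1+11 = 12
v=3: >1, total = 12+3 = 15
v=8: >1, total = 15+8 = 23
v=13: >1, total = 23+13 = 36
v=10: >1, total = 36+10 = 46
v=14: >1, total = 46+14 = 60
v=6: >1, total = 60+6 = 66
v=6: >1, total = 66+6 = 72

72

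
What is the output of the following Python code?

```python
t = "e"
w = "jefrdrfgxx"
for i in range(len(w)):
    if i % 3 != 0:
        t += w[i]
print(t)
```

i=0: skip
i=1: add 'e' → 'ee'
i=2: add 'f' → 'eef'
i=3: skip
i=4: add 'd' → 'eefd'
i=5: add 'r' → 'eefdr'
i=6: skip
i=7: add 'g' → 'eefdrg'
i=8: add 'x' → 'eefdrgx'
i=9: skip

eefdrgx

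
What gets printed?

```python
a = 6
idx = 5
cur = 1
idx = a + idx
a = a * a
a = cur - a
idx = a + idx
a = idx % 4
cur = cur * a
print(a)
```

idx = 6+5 = 11
a = 6*6 = 36
a = 1-36 = -35
idx = (-35)+11 = -24
a = (-24)%4 = 0
cur = 1*0 = 0

0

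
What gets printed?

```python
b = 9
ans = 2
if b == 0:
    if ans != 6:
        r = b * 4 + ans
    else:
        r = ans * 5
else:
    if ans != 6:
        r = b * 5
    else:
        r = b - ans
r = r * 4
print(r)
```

b=9, ans=2
b == 0 is False; ans != 6 is True
→ r = b * 5 = 45
r = 45*4 = 180

180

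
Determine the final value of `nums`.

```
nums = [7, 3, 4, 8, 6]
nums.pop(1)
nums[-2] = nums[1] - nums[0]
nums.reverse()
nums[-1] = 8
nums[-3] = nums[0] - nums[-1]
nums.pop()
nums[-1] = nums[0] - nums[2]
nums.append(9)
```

[6, -2, 2, 9]

pop(1) removes 3 → [7, 4, 8, 6]
nums[-2] = nums[1]-nums[0] = 4-7 = -3 → [7, 4, -3, 6]
reverse → [6, -3, 4, 7]
nums[-1] = 8 → [6, -3, 4, 8]
nums[-3] = nums[0]-nums[-1] = 6-8 = -2 → [6, -2, 4, 8]
pop() removes 8 → [6, -2, 4]
nums[-1] = nums[0]-nums[2] = 6-4 = 2 → [6, -2, 2]
append 9 → [6, -2, 2, 9]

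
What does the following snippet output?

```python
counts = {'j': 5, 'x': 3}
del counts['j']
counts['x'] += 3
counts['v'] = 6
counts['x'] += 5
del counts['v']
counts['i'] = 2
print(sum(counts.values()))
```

13

del 'j' → {'x': 3}
counts['x'] = 3+3 = 6 → {'x': 6}
counts['v'] = 6 → {'x': 6, 'v': 6}
counts['x'] = 6+5 = 11 → {'x': 11, 'v': 6}
del 'v' → {'x': 11}
counts['i'] = 2 → {'x': 11, 'i': 2}
sum of values = 13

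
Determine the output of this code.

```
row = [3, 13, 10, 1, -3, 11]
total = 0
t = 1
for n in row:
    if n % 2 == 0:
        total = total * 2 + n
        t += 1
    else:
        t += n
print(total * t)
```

n=3: not even; t=4
n=13: not even; t=17
n=10: even, total = 0*2+10 = 10; t=18
n=1: not even; t=19
n=-3: not even; t=16
n=11: not even; t=27
total*t = 10*27 = 270

270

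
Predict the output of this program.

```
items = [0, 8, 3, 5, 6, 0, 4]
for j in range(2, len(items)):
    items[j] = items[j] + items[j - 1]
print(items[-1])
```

26

j=2: items[2] = 3+8 = 11 → [0, 8, 11, 5, 6, 0, 4]
j=3: items[3] = 5+11 = 16 → [0, 8, 11, 16, 6, 0, 4]
j=4: items[4] = 6+16 = 22 → [0, 8, 11, 16, 22, 0, 4]
j=5: items[5] = 0+22 = 22 → [0, 8, 11, 16, 22, 22, 4]
j=6: items[6] = 4+22 = 26 → [0, 8, 11, 16, 22, 22, 26]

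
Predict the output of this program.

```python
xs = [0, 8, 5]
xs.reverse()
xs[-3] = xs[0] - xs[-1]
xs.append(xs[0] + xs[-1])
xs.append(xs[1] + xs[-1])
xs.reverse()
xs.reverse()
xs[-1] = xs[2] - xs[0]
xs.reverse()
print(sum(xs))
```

13

reverse → [5, 8, 0]
xs[-3] = xs[0]-xs[-1] = 5-0 = 5 → [5, 8, 0]
append xs[0]+xs[-1] = 5+0 = 5 → [5, 8, 0, 5]
append xs[1]+xs[-1] = 8+5 = 13 → [5, 8, 0, 5, 13]
reverse → [13, 5, 0, 8, 5]
reverse → [5, 8, 0, 5, 13]
xs[-1] = xs[2]-xs[0] = 0-5 = -5 → [5, 8, 0, 5, -5]
reverse → [-5, 5, 0, 8, 5]
sum = 13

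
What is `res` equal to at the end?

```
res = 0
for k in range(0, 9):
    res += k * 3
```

108

k=0: res = 0+0*3 = 0
k=1: res = 0+1*3 = 3
k=2: res = 3+2*3 = 9
k=3: res = 9+3*3 = 18
k=4: res = 18+4*3 = 30
k=5: res = 30+5*3 = 45
k=6: res = 45+6*3 = 63
k=7: res = 63+7*3 = 84
k=8: res = 84+8*3 = 108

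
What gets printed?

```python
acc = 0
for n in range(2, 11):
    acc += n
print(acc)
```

54

n=2: acc = 0+2 = 2
n=3: acc = 2+3 = 5
n=4: acc = 5+4 = 9
n=5: acc = 9+5 = 14
n=6: acc = 14+6 = 20
n=7: acc = 20+7 = 27
n=8: acc = 27+8 = 35
n=9: acc = 35+9 = 44
n=10: acc = 44+10 = 54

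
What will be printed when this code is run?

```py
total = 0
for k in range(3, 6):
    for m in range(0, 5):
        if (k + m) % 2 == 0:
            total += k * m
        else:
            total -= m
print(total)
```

k=3,m=0: odd sum, total = 0-0 = 0
k=3,m=1: even sum, total = 0+3 = 3
k=3,m=2: odd sum, total = 3-2 = 1
k=3,m=3: even sum, total = 1+9 = 10
k=3,m=4: odd sum, total = 10-4 = 6
k=4,m=0: even sum, total = 6+0 = 6
k=4,m=1: odd sum, total = 6-1 = 5
k=4,m=2: even sum, total = 5+8 = 13
k=4,m=3: odd sum, total = 13-3 = 10
k=4,m=4: even sum, total = 10+16 = 26
k=5,m=0: odd sum, total = 26-0 = 26
k=5,m=1: even sum, total = 26+5 = 31
k=5,m=2: odd sum, total = 31-2 = 29
k=5,m=3: even sum, total = 29+15 = 44
k=5,m=4: odd sum, total = 44-4 = 40

40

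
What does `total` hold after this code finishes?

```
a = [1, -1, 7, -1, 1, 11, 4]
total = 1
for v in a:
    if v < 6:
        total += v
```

5

v=1: <6, total = 1+1 = 2
v=-1: <6, total = 2+(-1) = 1
v=7: not <6
v=-1: <6, total = 1+(-1) = 0
v=1: <6, total = 0+1 = 1
v=11: not <6
v=4: <6, total = 1+4 = 5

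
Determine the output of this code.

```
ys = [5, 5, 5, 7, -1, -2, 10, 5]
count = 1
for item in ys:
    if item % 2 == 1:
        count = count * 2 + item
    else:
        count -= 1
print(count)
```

371

item=5: odd, count = 1*2+5 = 7
item=5: odd, count = 7*2+5 = 19
item=5: odd, count = 19*2+5 = 43
item=7: odd, count = 43*2+7 = 93
item=-1: odd, count = 93*2+(-1) = 185
item=-2: not odd, count = 185-1 = 184
item=10: not odd, count = 184-1 = 183
item=5: odd, count = 183*2+5 = 371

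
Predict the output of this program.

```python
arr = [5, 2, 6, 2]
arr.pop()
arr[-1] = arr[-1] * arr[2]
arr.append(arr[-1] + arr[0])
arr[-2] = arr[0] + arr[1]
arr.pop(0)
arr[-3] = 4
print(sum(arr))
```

pop() removes 2 → [5, 2, 6]
arr[-1] = arr[-1]*arr[2] = 6*6 = 36 → [5, 2, 36]
append arr[-1]+arr[0] = 36+5 = 41 → [5, 2, 36, 41]
arr[-2] = arr[0]+arr[1] = 5+2 = 7 → [5, 2, 7, 41]
pop(0) removes 5 → [2, 7, 41]
arr[-3] = 4 → [4, 7, 41]
sum = 52

52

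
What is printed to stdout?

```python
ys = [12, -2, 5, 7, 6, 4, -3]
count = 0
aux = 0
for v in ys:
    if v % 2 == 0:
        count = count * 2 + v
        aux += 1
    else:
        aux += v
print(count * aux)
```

v=12: even, count = 0*2+12 = 12; aux=1
v=-2: even, count = 12*2+(-2) = 22; aux=2
v=5: not even; aux=7
v=7: not even; aux=14
v=6: even, count = 22*2+6 = 50; aux=15
v=4: even, count = 50*2+4 = 104; aux=16
v=-3: not even; aux=13
count*aux = 104*13 = 1352

1352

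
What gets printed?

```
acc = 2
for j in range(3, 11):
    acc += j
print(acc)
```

54

j=3: acc = 2+3 = 5
j=4: acc = 5+4 = 9
j=5: acc = 9+5 = 14
j=6: acc = 14+6 = 20
j=7: acc = 20+7 = 27
j=8: acc = 27+8 = 35
j=9: acc = 35+9 = 44
j=10: acc = 44+10 = 54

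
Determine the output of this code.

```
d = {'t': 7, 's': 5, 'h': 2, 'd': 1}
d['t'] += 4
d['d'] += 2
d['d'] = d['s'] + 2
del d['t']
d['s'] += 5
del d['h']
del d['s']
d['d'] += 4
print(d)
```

d['t'] = 7+4 = 11 → {'t': 11, 's': 5, 'h': 2, 'd': 1}
d['d'] = 1+2 = 3 → {'t': 11, 's': 5, 'h': 2, 'd': 3}
d['d'] = d['s']+2 = 7 → {'t': 11, 's': 5, 'h': 2, 'd': 7}
del 't' → {'s': 5, 'h': 2, 'd': 7}
d['s'] = 5+5 = 10 → {'s': 10, 'h': 2, 'd': 7}
del 'h' → {'s': 10, 'd': 7}
del 's' → {'d': 7}
d['d'] = 7+4 = 11 → {'d': 11}

{'d': 11}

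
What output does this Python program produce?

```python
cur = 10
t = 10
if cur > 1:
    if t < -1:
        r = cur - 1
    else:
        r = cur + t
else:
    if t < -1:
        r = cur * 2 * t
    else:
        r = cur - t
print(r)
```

20

cur=10, t=10
cur > 1 is True; t < -1 is False
→ r = cur + t = 20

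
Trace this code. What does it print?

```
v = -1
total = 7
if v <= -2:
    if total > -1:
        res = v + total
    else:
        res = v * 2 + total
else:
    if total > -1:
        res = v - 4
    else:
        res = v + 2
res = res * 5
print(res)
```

-25

v=-1, total=7
v <= -2 is False; total > -1 is True
→ res = v - 4 = -5
res = (-5)*5 = -25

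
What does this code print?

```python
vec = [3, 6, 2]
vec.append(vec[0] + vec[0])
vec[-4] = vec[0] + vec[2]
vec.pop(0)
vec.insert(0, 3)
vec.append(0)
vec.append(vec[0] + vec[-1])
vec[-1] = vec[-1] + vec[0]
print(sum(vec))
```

23

append vec[0]+vec[0] = 3+3 = 6 → [3, 6, 2, 6]
vec[-4] = vec[0]+vec[2] = 3+2 = 5 → [5, 6, 2, 6]
pop(0) removes 5 → [6, 2, 6]
insert 3 at 0 → [3, 6, 2, 6]
append 0 → [3, 6, 2, 6, 0]
append vec[0]+vec[-1] = 3+0 = 3 → [3, 6, 2, 6, 0, 3]
vec[-1] = vec[-1]+vec[0] = 3+3 = 6 → [3, 6, 2, 6, 0, 6]
sum = 23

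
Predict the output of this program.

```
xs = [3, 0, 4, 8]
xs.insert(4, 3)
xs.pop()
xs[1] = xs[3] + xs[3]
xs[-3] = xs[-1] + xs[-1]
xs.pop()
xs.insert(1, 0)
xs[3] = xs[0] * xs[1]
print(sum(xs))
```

19

insert 3 at 4 → [3, 0, 4, 8, 3]
pop() removes 3 → [3, 0, 4, 8]
xs[1] = xs[3]+xs[3] = 8+8 = 16 → [3, 16, 4, 8]
xs[-3] = xs[-1]+xs[-1] = 8+8 = 16 → [3, 16, 4, 8]
pop() removes 8 → [3, 16, 4]
insert 0 at 1 → [3, 0, 16, 4]
xs[3] = xs[0]*xs[1] = 3*0 = 0 → [3, 0, 16, 0]
sum = 19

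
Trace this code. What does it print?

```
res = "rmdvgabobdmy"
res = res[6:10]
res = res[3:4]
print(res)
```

slice [6:10] → 'bobd'
slice [3:4] → 'd'

d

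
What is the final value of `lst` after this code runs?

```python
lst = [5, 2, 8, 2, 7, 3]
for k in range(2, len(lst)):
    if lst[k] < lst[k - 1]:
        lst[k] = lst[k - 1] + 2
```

[5, 2, 8, 10, 12, 14]

k=2: 8>=2, unchanged → [5, 2, 8, 2, 7, 3]
k=3: 2<8, lst[3] = 8+2 = 10 → [5, 2, 8, 10, 7, 3]
k=4: 7<10, lst[4] = 10+2 = 12 → [5, 2, 8, 10, 12, 3]
k=5: 3<12, lst[5] = 12+2 = 14 → [5, 2, 8, 10, 12, 14]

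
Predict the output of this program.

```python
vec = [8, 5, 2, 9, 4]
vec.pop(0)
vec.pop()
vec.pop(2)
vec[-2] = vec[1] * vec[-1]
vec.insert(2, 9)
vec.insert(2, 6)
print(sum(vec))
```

21

pop(0) removes 8 → [5, 2, 9, 4]
pop() removes 4 → [5, 2, 9]
pop(2) removes 9 → [5, 2]
vec[-2] = vec[1]*vec[-1] = 2*2 = 4 → [4, 2]
insert 9 at 2 → [4, 2, 9]
insert 6 at 2 → [4, 2, 6, 9]
sum = 21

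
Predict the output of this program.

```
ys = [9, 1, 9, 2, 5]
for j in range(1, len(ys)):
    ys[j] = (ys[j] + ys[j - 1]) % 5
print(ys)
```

[9, 0, 4, 1, 1]

j=1: ys[1] = (1+9)%5 = 0 → [9, 0, 9, 2, 5]
j=2: ys[2] = (9+0)%5 = 4 → [9, 0, 4, 2, 5]
j=3: ys[3] = (2+4)%5 = 1 → [9, 0, 4, 1, 5]
j=4: ys[4] = (5+1)%5 = 1 → [9, 0, 4, 1, 1]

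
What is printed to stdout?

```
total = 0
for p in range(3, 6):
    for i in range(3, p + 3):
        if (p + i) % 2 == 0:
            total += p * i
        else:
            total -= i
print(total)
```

p=3,i=3: even sum, total = 0+9 = 9
p=3,i=4: odd sum, total = 9-4 = 5
p=3,i=5: even sum, total = 5+15 = 20
p=4,i=3: odd sum, total = 20-3 = 17
p=4,i=4: even sum, total = 17+16 = 33
p=4,i=5: odd sum, total = 33-5 = 28
p=4,i=6: even sum, total = 28+24 = 52
p=5,i=3: even sum, total = 52+15 = 67
p=5,i=4: odd sum, total = 67-4 = 63
p=5,i=5: even sum, total = 63+25 = 88
p=5,i=6: odd sum, total = 88-6 = 82
p=5,i=7: even sum, total = 82+35 = 117

117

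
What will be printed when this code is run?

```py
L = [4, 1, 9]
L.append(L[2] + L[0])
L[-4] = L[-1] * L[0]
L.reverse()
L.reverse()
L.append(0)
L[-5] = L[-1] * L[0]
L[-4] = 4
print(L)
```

[0, 4, 9, 13, 0]

append L[2]+L[0] = 9+4 = 13 → [4, 1, 9, 13]
L[-4] = L[-1]*L[0] = 13*4 = 52 → [52, 1, 9, 13]
reverse → [13, 9, 1, 52]
reverse → [52, 1, 9, 13]
append 0 → [52, 1, 9, 13, 0]
L[-5] = L[-1]*L[0] = 0*52 = 0 → [0, 1, 9, 13, 0]
L[-4] = 4 → [0, 4, 9, 13, 0]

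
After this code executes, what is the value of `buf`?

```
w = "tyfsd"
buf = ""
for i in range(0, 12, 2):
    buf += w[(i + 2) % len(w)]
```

'fdystf'

i=0: add w[2]='f' → 'f'
i=2: add w[4]='d' → 'fd'
i=4: add w[1]='y' → 'fdy'
i=6: add w[3]='s' → 'fdys'
i=8: add w[0]='t' → 'fdyst'
i=10: add w[2]='f' → 'fdystf'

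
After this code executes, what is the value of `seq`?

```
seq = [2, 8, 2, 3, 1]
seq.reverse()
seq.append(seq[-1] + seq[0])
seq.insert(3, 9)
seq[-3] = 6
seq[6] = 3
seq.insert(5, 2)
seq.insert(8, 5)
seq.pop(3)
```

reverse → [1, 3, 2, 8, 2]
append seq[-1]+seq[0] = 2+1 = 3 → [1, 3, 2, 8, 2, 3]
insert 9 at 3 → [1, 3, 2, 9, 8, 2, 3]
seq[-3] = 6 → [1, 3, 2, 9, 6, 2, 3]
seq[6] = 3 → [1, 3, 2, 9, 6, 2, 3]
insert 2 at 5 → [1, 3, 2, 9, 6, 2, 2, 3]
insert 5 at 8 → [1, 3, 2, 9, 6, 2, 2, 3, 5]
pop(3) removes 9 → [1, 3, 2, 6, 2, 2, 3, 5]

[1, 3, 2, 6, 2, 2, 3, 5]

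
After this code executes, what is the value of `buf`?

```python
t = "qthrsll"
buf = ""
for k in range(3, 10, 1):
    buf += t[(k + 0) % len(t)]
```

'rsllqth'

k=3: add t[3]='r' → 'r'
k=4: add t[4]='s' → 'rs'
k=5: add t[5]='l' → 'rsl'
k=6: add t[6]='l' → 'rsll'
k=7: add t[0]='q' → 'rsllq'
k=8: add t[1]='t' → 'rsllqt'
k=9: add t[2]='h' → 'rsllqth'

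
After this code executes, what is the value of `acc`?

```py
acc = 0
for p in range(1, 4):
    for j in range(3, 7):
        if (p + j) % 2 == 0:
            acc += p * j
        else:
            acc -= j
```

24

p=1,j=3: even sum, acc = 0+3 = 3
p=1,j=4: odd sum, acc = 3-4 = -1
p=1,j=5: even sum, acc = (-1)+5 = 4
p=1,j=6: odd sum, acc = 4-6 = -2
p=2,j=3: odd sum, acc = (-2)-3 = -5
p=2,j=4: even sum, acc = (-5)+8 = 3
p=2,j=5: odd sum, acc = 3-5 = -2
p=2,j=6: even sum, acc = (-2)+12 = 10
p=3,j=3: even sum, acc = 10+9 = 19
p=3,j=4: odd sum, acc = 19-4 = 15
p=3,j=5: even sum, acc = 15+15 = 30
p=3,j=6: odd sum, acc = 30-6 = 24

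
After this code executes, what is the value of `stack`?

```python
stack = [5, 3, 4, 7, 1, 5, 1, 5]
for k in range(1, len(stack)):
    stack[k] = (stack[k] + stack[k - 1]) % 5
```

k=1: stack[1] = (3+5)%5 = 3 → [5, 3, 4, 7, 1, 5, 1, 5]
k=2: stack[2] = (4+3)%5 = 2 → [5, 3, 2, 7, 1, 5, 1, 5]
k=3: stack[3] = (7+2)%5 = 4 → [5, 3, 2, 4, 1, 5, 1, 5]
k=4: stack[4] = (1+4)%5 = 0 → [5, 3, 2, 4, 0, 5, 1, 5]
k=5: stack[5] = (5+0)%5 = 0 → [5, 3, 2, 4, 0, 0, 1, 5]
k=6: stack[6] = (1+0)%5 = 1 → [5, 3, 2, 4, 0, 0, 1, 5]
k=7: stack[7] = (5+1)%5 = 1 → [5, 3, 2, 4, 0, 0, 1, 1]

[5, 3, 2, 4, 0, 0, 1, 1]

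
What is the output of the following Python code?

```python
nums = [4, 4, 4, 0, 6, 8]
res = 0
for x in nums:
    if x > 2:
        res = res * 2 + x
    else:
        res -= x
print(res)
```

x=4: >2, res = 0*2+4 = 4
x=4: >2, res = 4*2+4 = 12
x=4: >2, res = 12*2+4 = 28
x=0: not >2, res = 28-0 = 28
x=6: >2, res = 28*2+6 = 62
x=8: >2, res = 62*2+8 = 132

132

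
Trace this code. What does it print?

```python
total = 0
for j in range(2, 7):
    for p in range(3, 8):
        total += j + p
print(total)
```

225

j=2,p=3: total = 0+5 = 5
j=2,p=4: total = 5+6 = 11
j=2,p=5: total = 11+7 = 18
j=2,p=6: total = 18+8 = 26
j=2,p=7: total = 26+9 = 35
j=3,p=3: total = 35+6 = 41
j=3,p=4: total = 41+7 = 48
j=3,p=5: total = 48+8 = 56
j=3,p=6: total = 56+9 = 65
j=3,p=7: total = 65+10 = 75
j=4,p=3: total = 75+7 = 82
j=4,p=4: total = 82+8 = 90
j=4,p=5: total = 90+9 = 99
j=4,p=6: total = 99+10 = 109
j=4,p=7: total = 109+11 = 120
j=5,p=3: total = 120+8 = 128
j=5,p=4: total = 128+9 = 137
j=5,p=5: total = 137+10 = 147
j=5,p=6: total = 147+11 = 158
j=5,p=7: total = 158+12 = 170
j=6,p=3: total = 170+9 = 179
j=6,p=4: total = 179+10 = 189
j=6,p=5: total = 189+11 = 200
j=6,p=6: total = 200+12 = 212
j=6,p=7: total = 212+13 = 225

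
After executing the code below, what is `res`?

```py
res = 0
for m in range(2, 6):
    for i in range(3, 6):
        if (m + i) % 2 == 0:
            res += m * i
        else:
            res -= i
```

64

m=2,i=3: odd sum, res = 0-3 = -3
m=2,i=4: even sum, res = (-3)+8 = 5
m=2,i=5: odd sum, res = 5-5 = 0
m=3,i=3: even sum, res = 0+9 = 9
m=3,i=4: odd sum, res = 9-4 = 5
m=3,i=5: even sum, res = 5+15 = 20
m=4,i=3: odd sum, res = 20-3 = 17
m=4,i=4: even sum, res = 17+16 = 33
m=4,i=5: odd sum, res = 33-5 = 28
m=5,i=3: even sum, res = 28+15 = 43
m=5,i=4: odd sum, res = 43-4 = 39
m=5,i=5: even sum, res = 39+25 = 64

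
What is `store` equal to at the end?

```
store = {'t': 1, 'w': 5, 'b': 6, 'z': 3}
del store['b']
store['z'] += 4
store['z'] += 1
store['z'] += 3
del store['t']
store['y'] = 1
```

del 'b' → {'t': 1, 'w': 5, 'z': 3}
store['z'] = 3+4 = 7 → {'t': 1, 'w': 5, 'z': 7}
store['z'] = 7+1 = 8 → {'t': 1, 'w': 5, 'z': 8}
store['z'] = 8+3 = 11 → {'t': 1, 'w': 5, 'z': 11}
del 't' → {'w': 5, 'z': 11}
store['y'] = 1 → {'w': 5, 'z': 11, 'y': 1}

{'w': 5, 'z': 11, 'y': 1}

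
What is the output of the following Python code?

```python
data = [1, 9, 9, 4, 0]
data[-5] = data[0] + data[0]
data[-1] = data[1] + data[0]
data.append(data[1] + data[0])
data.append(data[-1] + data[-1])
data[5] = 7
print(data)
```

[2, 9, 9, 4, 11, 7, 22]

data[-5] = data[0]+data[0] = 1+1 = 2 → [2, 9, 9, 4, 0]
data[-1] = data[1]+data[0] = 9+2 = 11 → [2, 9, 9, 4, 11]
append data[1]+data[0] = 9+2 = 11 → [2, 9, 9, 4, 11, 11]
append data[-1]+data[-1] = 11+11 = 22 → [2, 9, 9, 4, 11, 11, 22]
data[5] = 7 → [2, 9, 9, 4, 11, 7, 22]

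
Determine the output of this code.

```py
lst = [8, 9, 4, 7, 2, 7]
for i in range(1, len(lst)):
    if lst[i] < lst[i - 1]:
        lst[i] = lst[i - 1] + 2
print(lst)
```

[8, 9, 11, 13, 15, 17]

i=1: 9>=8, unchanged → [8, 9, 4, 7, 2, 7]
i=2: 4<9, lst[2] = 9+2 = 11 → [8, 9, 11, 7, 2, 7]
i=3: 7<11, lst[3] = 11+2 = 13 → [8, 9, 11, 13, 2, 7]
i=4: 2<13, lst[4] = 13+2 = 15 → [8, 9, 11, 13, 15, 7]
i=5: 7<15, lst[5] = 15+2 = 17 → [8, 9, 11, 13, 15, 17]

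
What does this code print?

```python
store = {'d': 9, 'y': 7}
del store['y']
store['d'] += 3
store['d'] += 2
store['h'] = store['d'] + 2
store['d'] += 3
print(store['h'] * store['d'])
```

272

del 'y' → {'d': 9}
store['d'] = 9+3 = 12 → {'d': 12}
store['d'] = 12+2 = 14 → {'d': 14}
store['h'] = store['d']+2 = 16 → {'d': 14, 'h': 16}
store['d'] = 14+3 = 17 → {'d': 17, 'h': 16}
store['h']*store['d'] = 16*17 = 272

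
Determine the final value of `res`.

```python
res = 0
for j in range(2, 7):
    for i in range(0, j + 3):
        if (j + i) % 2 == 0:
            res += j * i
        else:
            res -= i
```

j=2,i=0: even sum, res = 0+0 = 0
j=2,i=1: odd sum, res = 0-1 = -1
j=2,i=2: even sum, res = (-1)+4 = 3
j=2,i=3: odd sum, res = 3-3 = 0
j=2,i=4: even sum, res = 0+8 = 8
j=3,i=0: odd sum, res = 8-0 = 8
j=3,i=1: even sum, res = 8+3 = 11
j=3,i=2: odd sum, res = 11-2 = 9
j=3,i=3: even sum, res = 9+9 = 18
j=3,i=4: odd sum, res = 18-4 = 14
j=3,i=5: even sum, res = 14+15 = 29
j=4,i=0: even sum, res = 29+0 = 29
j=4,i=1: odd sum, res = 29-1 = 28
j=4,i=2: even sum, res = 28+8 = 36
j=4,i=3: odd sum, res = 36-3 = 33
j=4,i=4: even sum, res = 33+16 = 49
j=4,i=5: odd sum, res = 49-5 = 44
j=4,i=6: even sum, res = 44+24 = 68
j=5,i=0: odd sum, res = 68-0 = 68
j=5,i=1: even sum, res = 68+5 = 73
j=5,i=2: odd sum, res = 73-2 = 71
j=5,i=3: even sum, res = 71+15 = 86
j=5,i=4: odd sum, res = 86-4 = 82
j=5,i=5: even sum, res = 82+25 = 107
j=5,i=6: odd sum, res = 107-6 = 101
j=5,i=7: even sum, res = 101+35 = 136
j=6,i=0: even sum, res = 136+0 = 136
j=6,i=1: odd sum, res = 136-1 = 135
j=6,i=2: even sum, res = 135+12 = 147
j=6,i=3: odd sum, res = 147-3 = 144
j=6,i=4: even sum, res = 144+24 = 168
j=6,i=5: odd sum, res = 168-5 = 163
j=6,i=6: even sum, res = 163+36 = 199
j=6,i=7: odd sum, res = 199-7 = 192
j=6,i=8: even sum, res = 192+48 = 240

240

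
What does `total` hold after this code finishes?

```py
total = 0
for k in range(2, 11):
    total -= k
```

-54

k=2: total = 0-2 = -2
k=3: total = (-2)-3 = -5
k=4: total = (-5)-4 = -9
k=5: total = (-9)-5 = -14
k=6: total = (-14)-6 = -20
k=7: total = (-20)-7 = -27
k=8: total = (-27)-8 = -35
k=9: total = (-35)-9 = -44
k=10: total = (-44)-10 = -54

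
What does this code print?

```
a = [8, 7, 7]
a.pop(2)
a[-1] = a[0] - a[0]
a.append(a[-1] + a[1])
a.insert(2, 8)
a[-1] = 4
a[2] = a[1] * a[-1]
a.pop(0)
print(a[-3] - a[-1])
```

pop(2) removes 7 → [8, 7]
a[-1] = a[0]-a[0] = 8-8 = 0 → [8, 0]
append a[-1]+a[1] = 0+0 = 0 → [8, 0, 0]
insert 8 at 2 → [8, 0, 8, 0]
a[-1] = 4 → [8, 0, 8, 4]
a[2] = a[1]*a[-1] = 0*4 = 0 → [8, 0, 0, 4]
pop(0) removes 8 → [0, 0, 4]
a[-3]-a[-1] = 0-4 = -4

-4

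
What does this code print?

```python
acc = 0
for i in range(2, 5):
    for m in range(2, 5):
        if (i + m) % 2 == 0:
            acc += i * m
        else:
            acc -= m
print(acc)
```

i=2,m=2: even sum, acc = 0+4 = 4
i=2,m=3: odd sum, acc = 4-3 = 1
i=2,m=4: even sum, acc = 1+8 = 9
i=3,m=2: odd sum, acc = 9-2 = 7
i=3,m=3: even sum, acc = 7+9 = 16
i=3,m=4: odd sum, acc = 16-4 = 12
i=4,m=2: even sum, acc = 12+8 = 20
i=4,m=3: odd sum, acc = 20-3 = 17
i=4,m=4: even sum, acc = 17+16 = 33

33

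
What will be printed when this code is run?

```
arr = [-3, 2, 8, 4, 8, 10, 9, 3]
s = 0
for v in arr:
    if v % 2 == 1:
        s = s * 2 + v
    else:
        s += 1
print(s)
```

29

v=-3: odd, s = 0*2+(-3) = -3
v=2: not odd, s = (-3)+1 = -2
v=8: not odd, s = (-2)+1 = -1
v=4: not odd, s = (-1)+1 = 0
v=8: not odd, s = 0+1 = 1
v=10: not odd, s = 1+1 = 2
v=9: odd, s = 2*2+9 = 13
v=3: odd, s = 13*2+3 = 29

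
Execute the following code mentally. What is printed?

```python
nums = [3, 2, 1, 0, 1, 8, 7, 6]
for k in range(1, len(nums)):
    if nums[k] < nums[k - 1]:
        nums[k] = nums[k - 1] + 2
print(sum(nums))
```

k=1: 2<3, nums[1] = 3+2 = 5 → [3, 5, 1, 0, 1, 8, 7, 6]
k=2: 1<5, nums[2] = 5+2 = 7 → [3, 5, 7, 0, 1, 8, 7, 6]
k=3: 0<7, nums[3] = 7+2 = 9 → [3, 5, 7, 9, 1, 8, 7, 6]
k=4: 1<9, nums[4] = 9+2 = 11 → [3, 5, 7, 9, 11, 8, 7, 6]
k=5: 8<11, nums[5] = 11+2 = 13 → [3, 5, 7, 9, 11, 13, 7, 6]
k=6: 7<13, nums[6] = 13+2 = 15 → [3, 5, 7, 9, 11, 13, 15, 6]
k=7: 6<15, nums[7] = 15+2 = 17 → [3, 5, 7, 9, 11, 13, 15, 17]
sum = 80

80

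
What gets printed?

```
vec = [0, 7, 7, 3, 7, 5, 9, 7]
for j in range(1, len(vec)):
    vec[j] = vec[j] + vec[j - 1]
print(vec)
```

[0, 7, 14, 17, 24, 29, 38, 45]

j=1: vec[1] = 7+0 = 7 → [0, 7, 7, 3, 7, 5, 9, 7]
j=2: vec[2] = 7+7 = 14 → [0, 7, 14, 3, 7, 5, 9, 7]
j=3: vec[3] = 3+14 = 17 → [0, 7, 14, 17, 7, 5, 9, 7]
j=4: vec[4] = 7+17 = 24 → [0, 7, 14, 17, 24, 5, 9, 7]
j=5: vec[5] = 5+24 = 29 → [0, 7, 14, 17, 24, 29, 9, 7]
j=6: vec[6] = 9+29 = 38 → [0, 7, 14, 17, 24, 29, 38, 7]
j=7: vec[7] = 7+38 = 45 → [0, 7, 14, 17, 24, 29, 38, 45]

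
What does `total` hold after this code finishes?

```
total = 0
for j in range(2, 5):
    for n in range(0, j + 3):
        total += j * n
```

149

j=2,n=0: total = 0+0 = 0
j=2,n=1: total = 0+2 = 2
j=2,n=2: total = 2+4 = 6
j=2,n=3: total = 6+6 = 12
j=2,n=4: total = 12+8 = 20
j=3,n=0: total = 20+0 = 20
j=3,n=1: total = 20+3 = 23
j=3,n=2: total = 23+6 = 29
j=3,n=3: total = 29+9 = 38
j=3,n=4: total = 38+12 = 50
j=3,n=5: total = 50+15 = 65
j=4,n=0: total = 65+0 = 65
j=4,n=1: total = 65+4 = 69
j=4,n=2: total = 69+8 = 77
j=4,n=3: total = 77+12 = 89
j=4,n=4: total = 89+16 = 105
j=4,n=5: total = 105+20 = 125
j=4,n=6: total = 125+24 = 149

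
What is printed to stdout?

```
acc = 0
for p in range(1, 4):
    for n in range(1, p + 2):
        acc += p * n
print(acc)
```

p=1,n=1: acc = 0+1 = 1
p=1,n=2: acc = 1+2 = 3
p=2,n=1: acc = 3+2 = 5
p=2,n=2: acc = 5+4 = 9
p=2,n=3: acc = 9+6 = 15
p=3,n=1: acc = 15+3 = 18
p=3,n=2: acc = 18+6 = 24
p=3,n=3: acc = 24+9 = 33
p=3,n=4: acc = 33+12 = 45

45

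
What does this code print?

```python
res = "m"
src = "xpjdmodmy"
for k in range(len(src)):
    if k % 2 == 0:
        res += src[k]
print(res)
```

k=0: add 'x' → 'mx'
k=1: skip
k=2: add 'j' → 'mxj'
k=3: skip
k=4: add 'm' → 'mxjm'
k=5: skip
k=6: add 'd' → 'mxjmd'
k=7: skip
k=8: add 'y' → 'mxjmdy'

mxjmdy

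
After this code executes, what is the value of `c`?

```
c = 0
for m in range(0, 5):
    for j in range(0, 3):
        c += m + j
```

45

m=0,j=0: c = 0+0 = 0
m=0,j=1: c = 0+1 = 1
m=0,j=2: c = 1+2 = 3
m=1,j=0: c = 3+1 = 4
m=1,j=1: c = 4+2 = 6
m=1,j=2: c = 6+3 = 9
m=2,j=0: c = 9+2 = 11
m=2,j=1: c = 11+3 = 14
m=2,j=2: c = 14+4 = 18
m=3,j=0: c = 18+3 = 21
m=3,j=1: c = 21+4 = 25
m=3,j=2: c = 25+5 = 30
m=4,j=0: c = 30+4 = 34
m=4,j=1: c = 34+5 = 39
m=4,j=2: c = 39+6 = 45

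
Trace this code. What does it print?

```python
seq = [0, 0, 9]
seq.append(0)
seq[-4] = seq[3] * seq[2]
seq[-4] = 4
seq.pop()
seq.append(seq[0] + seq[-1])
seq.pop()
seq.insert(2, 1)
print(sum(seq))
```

14

append 0 → [0, 0, 9, 0]
seq[-4] = seq[3]*seq[2] = 0*9 = 0 → [0, 0, 9, 0]
seq[-4] = 4 → [4, 0, 9, 0]
pop() removes 0 → [4, 0, 9]
append seq[0]+seq[-1] = 4+9 = 13 → [4, 0, 9, 13]
pop() removes 13 → [4, 0, 9]
insert 1 at 2 → [4, 0, 1, 9]
sum = 14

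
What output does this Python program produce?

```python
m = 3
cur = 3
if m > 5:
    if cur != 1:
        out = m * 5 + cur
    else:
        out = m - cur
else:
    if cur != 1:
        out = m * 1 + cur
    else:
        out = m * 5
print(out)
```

m=3, cur=3
m > 5 is False; cur != 1 is True
→ out = m * 1 + cur = 6

6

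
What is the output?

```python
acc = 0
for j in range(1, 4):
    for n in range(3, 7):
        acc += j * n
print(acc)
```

108

j=1,n=3: acc = 0+3 = 3
j=1,n=4: acc = 3+4 = 7
j=1,n=5: acc = 7+5 = 12
j=1,n=6: acc = 12+6 = 18
j=2,n=3: acc = 18+6 = 24
j=2,n=4: acc = 24+8 = 32
j=2,n=5: acc = 32+10 = 42
j=2,n=6: acc = 42+12 = 54
j=3,n=3: acc = 54+9 = 63
j=3,n=4: acc = 63+12 = 75
j=3,n=5: acc = 75+15 = 90
j=3,n=6: acc = 90+18 = 108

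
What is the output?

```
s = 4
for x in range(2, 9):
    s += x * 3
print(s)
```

x=2: s = 4+2*3 = 10
x=3: s = 10+3*3 = 19
x=4: s = 19+4*3 = 31
x=5: s = 31+5*3 = 46
x=6: s = 46+6*3 = 64
x=7: s = 64+7*3 = 85
x=8: s = 85+8*3 = 109

109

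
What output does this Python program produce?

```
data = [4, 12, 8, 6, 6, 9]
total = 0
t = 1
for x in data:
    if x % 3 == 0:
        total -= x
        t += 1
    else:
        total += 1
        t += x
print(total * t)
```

-527

x=4: not %3==0, total = 0+1 = 1; t=5
x=12: %3==0, total = 1-12 = -11; t=6
x=8: not %3==0, total = (-11)+1 = -10; t=14
x=6: %3==0, total = (-10)-6 = -16; t=15
x=6: %3==0, total = (-16)-6 = -22; t=16
x=9: %3==0, total = (-22)-9 = -31; t=17
total*t = (-31)*17 = -527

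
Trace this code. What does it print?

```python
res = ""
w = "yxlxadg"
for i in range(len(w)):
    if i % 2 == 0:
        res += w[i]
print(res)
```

ylag

i=0: add 'y' → 'y'
i=1: skip
i=2: add 'l' → 'yl'
i=3: skip
i=4: add 'a' → 'yla'
i=5: skip
i=6: add 'g' → 'ylag'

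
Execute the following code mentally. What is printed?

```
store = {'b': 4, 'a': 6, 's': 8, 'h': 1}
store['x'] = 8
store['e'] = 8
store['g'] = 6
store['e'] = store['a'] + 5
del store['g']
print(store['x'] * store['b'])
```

store['x'] = 8 → {'b': 4, 'a': 6, 's': 8, 'h': 1, 'x': 8}
store['e'] = 8 → {'b': 4, 'a': 6, 's': 8, 'h': 1, 'x': 8, 'e': 8}
store['g'] = 6 → {'b': 4, 'a': 6, 's': 8, 'h': 1, 'x': 8, 'e': 8, 'g': 6}
store['e'] = store['a']+5 = 11 → {'b': 4, 'a': 6, 's': 8, 'h': 1, 'x': 8, 'e': 11, 'g': 6}
del 'g' → {'b': 4, 'a': 6, 's': 8, 'h': 1, 'x': 8, 'e': 11}
store['x']*store['b'] = 8*4 = 32

32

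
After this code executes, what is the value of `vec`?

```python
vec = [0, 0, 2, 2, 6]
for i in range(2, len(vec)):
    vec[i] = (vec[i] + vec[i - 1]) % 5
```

i=2: vec[2] = (2+0)%5 = 2 → [0, 0, 2, 2, 6]
i=3: vec[3] = (2+2)%5 = 4 → [0, 0, 2, 4, 6]
i=4: vec[4] = (6+4)%5 = 0 → [0, 0, 2, 4, 0]

[0, 0, 2, 4, 0]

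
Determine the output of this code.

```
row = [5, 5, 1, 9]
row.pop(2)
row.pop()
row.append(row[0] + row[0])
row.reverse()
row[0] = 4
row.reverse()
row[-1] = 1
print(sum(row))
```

pop(2) removes 1 → [5, 5, 9]
pop() removes 9 → [5, 5]
append row[0]+row[0] = 5+5 = 10 → [5, 5, 10]
reverse → [10, 5, 5]
row[0] = 4 → [4, 5, 5]
reverse → [5, 5, 4]
row[-1] = 1 → [5, 5, 1]
sum = 11

11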